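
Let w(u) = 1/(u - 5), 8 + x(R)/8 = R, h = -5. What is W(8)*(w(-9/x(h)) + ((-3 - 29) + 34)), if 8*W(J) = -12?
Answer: -1377/511 ≈ -2.6947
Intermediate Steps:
x(R) = -64 + 8*R
W(J) = -3/2 (W(J) = (⅛)*(-12) = -3/2)
w(u) = 1/(-5 + u)
W(8)*(w(-9/x(h)) + ((-3 - 29) + 34)) = -3*(1/(-5 - 9/(-64 + 8*(-5))) + ((-3 - 29) + 34))/2 = -3*(1/(-5 - 9/(-64 - 40)) + (-32 + 34))/2 = -3*(1/(-5 - 9/(-104)) + 2)/2 = -3*(1/(-5 - 9*(-1/104)) + 2)/2 = -3*(1/(-5 + 9/104) + 2)/2 = -3*(1/(-511/104) + 2)/2 = -3*(-104/511 + 2)/2 = -3/2*918/511 = -1377/511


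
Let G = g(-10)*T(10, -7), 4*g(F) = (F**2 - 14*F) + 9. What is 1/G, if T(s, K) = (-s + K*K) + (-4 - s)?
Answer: 4/6225 ≈ 0.00064257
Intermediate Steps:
T(s, K) = -4 + K**2 - 2*s (T(s, K) = (-s + K**2) + (-4 - s) = (K**2 - s) + (-4 - s) = -4 + K**2 - 2*s)
g(F) = 9/4 - 7*F/2 + F**2/4 (g(F) = ((F**2 - 14*F) + 9)/4 = (9 + F**2 - 14*F)/4 = 9/4 - 7*F/2 + F**2/4)
G = 6225/4 (G = (9/4 - 7/2*(-10) + (1/4)*(-10)**2)*(-4 + (-7)**2 - 2*10) = (9/4 + 35 + (1/4)*100)*(-4 + 49 - 20) = (9/4 + 35 + 25)*25 = (249/4)*25 = 6225/4 ≈ 1556.3)
1/G = 1/(6225/4) = 4/6225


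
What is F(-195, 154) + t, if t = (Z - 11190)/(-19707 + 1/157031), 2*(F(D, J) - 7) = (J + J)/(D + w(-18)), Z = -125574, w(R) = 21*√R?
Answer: 157486813977164/11853129630759 - 1078*I*√2/5107 ≈ 13.287 - 0.29852*I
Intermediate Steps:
F(D, J) = 7 + J/(D + 63*I*√2) (F(D, J) = 7 + ((J + J)/(D + 21*√(-18)))/2 = 7 + ((2*J)/(D + 21*(3*I*√2)))/2 = 7 + ((2*J)/(D + 63*I*√2))/2 = 7 + (2*J/(D + 63*I*√2))/2 = 7 + J/(D + 63*I*√2))
t = 5369046921/773652479 (t = (-125574 - 11190)/(-19707 + 1/157031) = -136764/(-19707 + 1/157031) = -136764/(-3094609916/157031) = -136764*(-157031/3094609916) = 5369046921/773652479 ≈ 6.9399)
F(-195, 154) + t = (154 + 7*(-195) + 441*I*√2)/(-195 + 63*I*√2) + 5369046921/773652479 = (154 - 1365 + 441*I*√2)/(-195 + 63*I*√2) + 5369046921/773652479 = (-1211 + 441*I*√2)/(-195 + 63*I*√2) + 5369046921/773652479 = 5369046921/773652479 + (-1211 + 441*I*√2)/(-195 + 63*I*√2)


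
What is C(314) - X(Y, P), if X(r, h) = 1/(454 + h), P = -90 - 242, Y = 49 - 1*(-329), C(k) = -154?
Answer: -18789/122 ≈ -154.01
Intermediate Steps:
Y = 378 (Y = 49 + 329 = 378)
P = -332
C(314) - X(Y, P) = -154 - 1/(454 - 332) = -154 - 1/122 = -18789/122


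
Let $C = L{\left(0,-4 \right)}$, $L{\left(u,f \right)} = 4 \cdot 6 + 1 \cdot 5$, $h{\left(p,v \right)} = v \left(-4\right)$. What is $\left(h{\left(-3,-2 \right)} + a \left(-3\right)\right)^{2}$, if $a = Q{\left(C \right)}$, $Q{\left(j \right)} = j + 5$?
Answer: $8836$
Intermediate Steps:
$h{\left(p,v \right)} = - 4 v$
$L{\left(u,f \right)} = 29$ ($L{\left(u,f \right)} = 24 + 5 = 29$)
$C = 29$
$Q{\left(j \right)} = 5 + j$
$a = 34$ ($a = 5 + 29 = 34$)
$\left(h{\left(-3,-2 \right)} + a \left(-3\right)\right)^{2} = \left(\left(-4\right) \left(-2\right) + 34 \left(-3\right)\right)^{2} = \left(8 - 102\right)^{2} = \left(-94\right)^{2} = 8836$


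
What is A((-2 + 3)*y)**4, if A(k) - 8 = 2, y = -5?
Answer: 10000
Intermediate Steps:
A(k) = 10 (A(k) = 8 + 2 = 10)
A((-2 + 3)*y)**4 = 10**4 = 10000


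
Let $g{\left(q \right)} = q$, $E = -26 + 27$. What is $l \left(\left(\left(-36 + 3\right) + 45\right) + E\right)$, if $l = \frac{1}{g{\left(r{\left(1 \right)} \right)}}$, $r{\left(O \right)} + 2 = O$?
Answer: $-13$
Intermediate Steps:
$E = 1$
$r{\left(O \right)} = -2 + O$
$l = -1$ ($l = \frac{1}{-2 + 1} = \frac{1}{-1} = -1$)
$l \left(\left(\left(-36 + 3\right) + 45\right) + E\right) = - (\left(\left(-36 + 3\right) + 45\right) + 1) = - (\left(-33 + 45\right) + 1) = - (12 + 1) = \left(-1\right) 13 = -13$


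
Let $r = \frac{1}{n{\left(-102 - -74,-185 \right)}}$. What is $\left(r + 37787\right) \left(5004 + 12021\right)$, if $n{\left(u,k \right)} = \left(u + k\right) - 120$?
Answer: $\frac{71408922250}{111} \approx 6.4332 \cdot 10^{8}$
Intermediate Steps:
$n{\left(u,k \right)} = -120 + k + u$ ($n{\left(u,k \right)} = \left(k + u\right) - 120 = -120 + k + u$)
$r = - \frac{1}{333}$ ($r = \frac{1}{-120 - 185 - 28} = \frac{1}{-333} = - \frac{1}{333} \approx -0.003003$)
$\left(r + 37787\right) \left(5004 + 12021\right) = \left(- \frac{1}{333} + 37787\right) \left(5004 + 12021\right) = \frac{12583070}{333} \cdot 17025 = \frac{71408922250}{111}$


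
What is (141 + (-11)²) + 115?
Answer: 377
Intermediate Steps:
(141 + (-11)²) + 115 = (141 + 121) + 115 = 262 + 115 = 377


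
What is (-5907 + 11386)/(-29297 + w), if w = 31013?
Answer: 5479/1716 ≈ 3.1929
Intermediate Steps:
(-5907 + 11386)/(-29297 + w) = (-5907 + 11386)/(-29297 + 31013) = 5479/1716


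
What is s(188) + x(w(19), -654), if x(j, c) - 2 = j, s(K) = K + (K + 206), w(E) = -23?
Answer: 561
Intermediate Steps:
s(K) = 206 + 2*K (s(K) = K + (206 + K) = 206 + 2*K)
x(j, c) = 2 + j
s(188) + x(w(19), -654) = (206 + 2*188) + (2 - 23) = (206 + 376) - 21 = 582 - 21 = 561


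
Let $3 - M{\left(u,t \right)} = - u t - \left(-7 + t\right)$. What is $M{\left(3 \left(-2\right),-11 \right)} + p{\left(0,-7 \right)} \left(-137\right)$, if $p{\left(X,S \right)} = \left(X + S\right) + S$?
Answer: $1969$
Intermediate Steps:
$M{\left(u,t \right)} = -4 + t + t u$ ($M{\left(u,t \right)} = 3 - \left(- u t - \left(-7 + t\right)\right) = 3 - \left(- t u - \left(-7 + t\right)\right) = 3 - \left(7 - t - t u\right) = 3 + \left(-7 + t + t u\right) = -4 + t + t u$)
$p{\left(X,S \right)} = X + 2 S$ ($p{\left(X,S \right)} = \left(S + X\right) + S = X + 2 S$)
$M{\left(3 \left(-2\right),-11 \right)} + p{\left(0,-7 \right)} \left(-137\right) = \left(-4 - 11 - 11 \cdot 3 \left(-2\right)\right) + \left(0 + 2 \left(-7\right)\right) \left(-137\right) = \left(-4 - 11 - -66\right) + \left(0 - 14\right) \left(-137\right) = \left(-4 - 11 + 66\right) - -1918 = 51 + 1918 = 1969$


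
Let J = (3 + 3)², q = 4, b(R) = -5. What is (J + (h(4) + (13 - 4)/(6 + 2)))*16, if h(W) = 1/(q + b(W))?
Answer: 578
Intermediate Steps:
h(W) = -1 (h(W) = 1/(4 - 5) = 1/(-1) = -1)
J = 36 (J = 6² = 36)
(J + (h(4) + (13 - 4)/(6 + 2)))*16 = (36 + (-1 + (13 - 4)/(6 + 2)))*16 = (36 + (-1 + 9/8))*16 = (36 + ⅛)*16 = (289/8)*16 = 578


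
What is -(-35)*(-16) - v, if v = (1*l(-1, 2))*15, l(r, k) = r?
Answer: -545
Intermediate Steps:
v = -15 (v = (1*(-1))*15 = -1*15 = -15)
-(-35)*(-16) - v = -(-35)*(-16) - 1*(-15) = -1*560 + 15 = -560 + 15 = -545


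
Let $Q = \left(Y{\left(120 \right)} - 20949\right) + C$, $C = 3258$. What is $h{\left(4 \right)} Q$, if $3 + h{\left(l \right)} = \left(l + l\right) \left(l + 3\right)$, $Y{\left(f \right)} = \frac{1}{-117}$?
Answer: $- \frac{109701944}{117} \approx -9.3762 \cdot 10^{5}$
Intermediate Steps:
$Y{\left(f \right)} = - \frac{1}{117}$
$Q = - \frac{2069848}{117}$ ($Q = \left(- \frac{1}{117} - 20949\right) + 3258 = - \frac{2451034}{117} + 3258 = - \frac{2069848}{117} \approx -17691.0$)
$h{\left(l \right)} = -3 + 2 l \left(3 + l\right)$ ($h{\left(l \right)} = -3 + \left(l + l\right) \left(l + 3\right) = -3 + 2 l \left(3 + l\right)$)
$h{\left(4 \right)} Q = \left(-3 + 2 \cdot 4^{2} + 6 \cdot 4\right) \left(- \frac{2069848}{117}\right) = \left(-3 + 2 \cdot 16 + 24\right) \left(- \frac{2069848}{117}\right) = \left(-3 + 32 + 24\right) \left(- \frac{2069848}{117}\right) = 53 \left(- \frac{2069848}{117}\right) = - \frac{109701944}{117}$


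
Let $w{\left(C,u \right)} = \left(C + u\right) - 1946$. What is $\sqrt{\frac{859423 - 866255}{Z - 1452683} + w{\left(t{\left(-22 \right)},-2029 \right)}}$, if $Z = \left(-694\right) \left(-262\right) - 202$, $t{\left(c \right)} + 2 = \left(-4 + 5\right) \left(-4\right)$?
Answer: $\frac{i \sqrt{1728470511445}}{20837} \approx 63.095 i$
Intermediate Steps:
$t{\left(c \right)} = -6$ ($t{\left(c \right)} = -2 + \left(-4 + 5\right) \left(-4\right) = -2 + 1 \left(-4\right) = -2 - 4 = -6$)
$Z = 181626$ ($Z = 181828 - 202 = 181626$)
$w{\left(C,u \right)} = -1946 + C + u$
$\sqrt{\frac{859423 - 866255}{Z - 1452683} + w{\left(t{\left(-22 \right)},-2029 \right)}} = \sqrt{\frac{859423 - 866255}{181626 - 1452683} - 3981} = \sqrt{- \frac{6832}{-1271057} - 3981} = \sqrt{\left(-6832\right) \left(- \frac{1}{1271057}\right) - 3981} = \sqrt{\frac{112}{20837} - 3981} = \sqrt{- \frac{82951985}{20837}} = \frac{i \sqrt{1728470511445}}{20837}$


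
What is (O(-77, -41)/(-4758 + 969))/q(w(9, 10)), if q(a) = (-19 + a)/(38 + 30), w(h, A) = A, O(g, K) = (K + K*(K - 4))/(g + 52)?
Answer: -122672/852525 ≈ -0.14389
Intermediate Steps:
O(g, K) = (K + K*(-4 + K))/(52 + g)
q(a) = -19/68 + a/68 (q(a) = (-19 + a)/68 = (-19 + a)*(1/68) = -19/68 + a/68)
(O(-77, -41)/(-4758 + 969))/q(w(9, 10)) = ((-41*(-3 - 41)/(52 - 77))/(-4758 + 969))/(-19/68 + (1/68)*10) = (-41*(-44)/(-25)/(-3789))/(-19/68 + 5/34) = (-41*(-1/25)*(-44)*(-1/3789))/(-9/68) = -1804/25*(-1/3789)*(-68/9) = (1804/94725)*(-68/9) = -122672/852525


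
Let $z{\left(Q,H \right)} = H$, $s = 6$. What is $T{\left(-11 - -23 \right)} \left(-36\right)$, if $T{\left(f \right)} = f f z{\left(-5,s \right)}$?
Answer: $-31104$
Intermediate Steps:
$T{\left(f \right)} = 6 f^{2}$ ($T{\left(f \right)} = f f 6 = f^{2} \cdot 6 = 6 f^{2}$)
$T{\left(-11 - -23 \right)} \left(-36\right) = 6 \left(-11 - -23\right)^{2} \left(-36\right) = 6 \left(-11 + 23\right)^{2} \left(-36\right) = 6 \cdot 12^{2} \left(-36\right) = 6 \cdot 144 \left(-36\right) = 864 \left(-36\right) = -31104$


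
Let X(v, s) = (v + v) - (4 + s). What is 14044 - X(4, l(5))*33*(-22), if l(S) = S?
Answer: 13318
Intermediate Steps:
X(v, s) = -4 - s + 2*v (X(v, s) = 2*v + (-4 - s) = -4 - s + 2*v)
14044 - X(4, l(5))*33*(-22) = 14044 - (-4 - 1*5 + 2*4)*33*(-22) = 14044 - (-4 - 5 + 8)*33*(-22) = 14044 - (-1*33)*(-22) = 14044 - (-33)*(-22) = 14044 - 1*726 = 14044 - 726 = 13318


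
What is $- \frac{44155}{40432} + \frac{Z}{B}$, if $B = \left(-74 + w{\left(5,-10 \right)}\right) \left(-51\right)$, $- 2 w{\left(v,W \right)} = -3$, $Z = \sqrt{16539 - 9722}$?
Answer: $- \frac{44155}{40432} + \frac{2 \sqrt{6817}}{7395} \approx -1.0697$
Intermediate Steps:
$Z = \sqrt{6817} \approx 82.565$
$w{\left(v,W \right)} = \frac{3}{2}$ ($w{\left(v,W \right)} = \left(- \frac{1}{2}\right) \left(-3\right) = \frac{3}{2}$)
$B = \frac{7395}{2}$ ($B = \left(-74 + \frac{3}{2}\right) \left(-51\right) = \left(- \frac{145}{2}\right) \left(-51\right) = \frac{7395}{2} \approx 3697.5$)
$- \frac{44155}{40432} + \frac{Z}{B} = - \frac{44155}{40432} + \frac{\sqrt{6817}}{\frac{7395}{2}} = \left(-44155\right) \frac{1}{40432} + \sqrt{6817} \cdot \frac{2}{7395} = - \frac{44155}{40432} + \frac{2 \sqrt{6817}}{7395}$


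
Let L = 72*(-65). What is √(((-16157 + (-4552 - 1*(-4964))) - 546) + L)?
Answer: I*√20971 ≈ 144.81*I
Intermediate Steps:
L = -4680
√(((-16157 + (-4552 - 1*(-4964))) - 546) + L) = √(((-16157 + (-4552 - 1*(-4964))) - 546) - 4680) = √(((-16157 + (-4552 + 4964)) - 546) - 4680) = √(((-16157 + 412) - 546) - 4680) = √((-15745 - 546) - 4680) = √(-16291 - 4680) = √(-20971) = I*√20971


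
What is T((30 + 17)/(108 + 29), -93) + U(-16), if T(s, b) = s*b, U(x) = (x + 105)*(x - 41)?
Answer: -699372/137 ≈ -5104.9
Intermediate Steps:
U(x) = (-41 + x)*(105 + x) (U(x) = (105 + x)*(-41 + x) = (-41 + x)*(105 + x))
T(s, b) = b*s
T((30 + 17)/(108 + 29), -93) + U(-16) = -93*(30 + 17)/(108 + 29) + (-4305 + (-16)**2 + 64*(-16)) = -4371/137 + (-4305 + 256 - 1024) = -4371/137 - 5073 = -699372/137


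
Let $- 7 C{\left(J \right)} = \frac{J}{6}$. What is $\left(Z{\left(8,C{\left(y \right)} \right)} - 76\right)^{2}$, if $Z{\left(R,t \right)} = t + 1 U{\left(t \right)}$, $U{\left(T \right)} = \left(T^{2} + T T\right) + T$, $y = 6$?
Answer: $\frac{13957696}{2401} \approx 5813.3$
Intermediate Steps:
$C{\left(J \right)} = - \frac{J}{42}$ ($C{\left(J \right)} = - \frac{J \frac{1}{6}}{7} = - \frac{\frac{1}{6} J}{7} = - \frac{J}{42}$)
$U{\left(T \right)} = T + 2 T^{2}$ ($U{\left(T \right)} = \left(T^{2} + T^{2}\right) + T = 2 T^{2} + T = T + 2 T^{2}$)
$Z{\left(R,t \right)} = t + t \left(1 + 2 t\right)$ ($Z{\left(R,t \right)} = t + 1 t \left(1 + 2 t\right) = t + t \left(1 + 2 t\right)$)
$\left(Z{\left(8,C{\left(y \right)} \right)} - 76\right)^{2} = \left(2 \left(\left(- \frac{1}{42}\right) 6\right) \left(1 - \frac{1}{7}\right) - 76\right)^{2} = \left(2 \left(- \frac{1}{7}\right) \left(1 - \frac{1}{7}\right) - 76\right)^{2} = \left(2 \left(- \frac{1}{7}\right) \frac{6}{7} - 76\right)^{2} = \left(- \frac{12}{49} - 76\right)^{2} = \left(- \frac{3736}{49}\right)^{2} = \frac{13957696}{2401}$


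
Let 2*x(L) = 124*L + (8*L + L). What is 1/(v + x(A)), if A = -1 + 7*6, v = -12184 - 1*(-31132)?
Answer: 2/43349 ≈ 4.6137e-5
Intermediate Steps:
v = 18948 (v = -12184 + 31132 = 18948)
A = 41 (A = -1 + 42 = 41)
x(L) = 133*L/2 (x(L) = (124*L + (8*L + L))/2 = (124*L + 9*L)/2 = (133*L)/2 = 133*L/2)
1/(v + x(A)) = 1/(18948 + (133/2)*41) = 1/(18948 + 5453/2) = 1/(43349/2) = 2/43349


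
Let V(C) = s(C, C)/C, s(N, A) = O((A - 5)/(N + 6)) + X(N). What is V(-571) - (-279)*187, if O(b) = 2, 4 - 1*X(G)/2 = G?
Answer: 29789631/571 ≈ 52171.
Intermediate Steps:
X(G) = 8 - 2*G
s(N, A) = 10 - 2*N (s(N, A) = 2 + (8 - 2*N) = 10 - 2*N)
V(C) = (10 - 2*C)/C
V(-571) - (-279)*187 = (-2 + 10/(-571)) - (-279)*187 = (-2 + 10*(-1/571)) - 1*(-52173) = (-2 - 10/571) + 52173 = -1152/571 + 52173 = 29789631/571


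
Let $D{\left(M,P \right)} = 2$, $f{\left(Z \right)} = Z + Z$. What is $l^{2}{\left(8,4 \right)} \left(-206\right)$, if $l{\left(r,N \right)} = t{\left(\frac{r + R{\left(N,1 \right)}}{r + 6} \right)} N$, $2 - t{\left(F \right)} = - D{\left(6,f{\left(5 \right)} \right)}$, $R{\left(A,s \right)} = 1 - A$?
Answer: $-52736$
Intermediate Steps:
$f{\left(Z \right)} = 2 Z$
$t{\left(F \right)} = 4$ ($t{\left(F \right)} = 2 - \left(-1\right) 2 = 2 - -2 = 2 + 2 = 4$)
$l{\left(r,N \right)} = 4 N$
$l^{2}{\left(8,4 \right)} \left(-206\right) = \left(4 \cdot 4\right)^{2} \left(-206\right) = 16^{2} \left(-206\right) = 256 \left(-206\right) = -52736$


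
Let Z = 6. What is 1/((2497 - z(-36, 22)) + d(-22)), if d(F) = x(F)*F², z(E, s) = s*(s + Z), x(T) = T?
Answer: -1/8767 ≈ -0.00011406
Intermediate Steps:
z(E, s) = s*(6 + s) (z(E, s) = s*(s + 6) = s*(6 + s))
d(F) = F³ (d(F) = F*F² = F³)
1/((2497 - z(-36, 22)) + d(-22)) = 1/((2497 - 22*(6 + 22)) + (-22)³) = 1/((2497 - 22*28) - 10648) = 1/((2497 - 1*616) - 10648) = 1/((2497 - 616) - 10648) = 1/(1881 - 10648) = 1/(-8767) = -1/8767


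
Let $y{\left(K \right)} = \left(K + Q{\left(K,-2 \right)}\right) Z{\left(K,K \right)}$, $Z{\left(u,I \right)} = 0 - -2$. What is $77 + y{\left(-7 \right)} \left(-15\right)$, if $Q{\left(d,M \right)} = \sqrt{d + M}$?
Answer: $287 - 90 i \approx 287.0 - 90.0 i$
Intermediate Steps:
$Q{\left(d,M \right)} = \sqrt{M + d}$
$Z{\left(u,I \right)} = 2$ ($Z{\left(u,I \right)} = 0 + 2 = 2$)
$y{\left(K \right)} = 2 K + 2 \sqrt{-2 + K}$ ($y{\left(K \right)} = \left(K + \sqrt{-2 + K}\right) 2 = 2 K + 2 \sqrt{-2 + K}$)
$77 + y{\left(-7 \right)} \left(-15\right) = 77 + \left(2 \left(-7\right) + 2 \sqrt{-2 - 7}\right) \left(-15\right) = 77 + \left(-14 + 2 \sqrt{-9}\right) \left(-15\right) = 77 + \left(-14 + 2 \cdot 3 i\right) \left(-15\right) = 77 + \left(-14 + 6 i\right) \left(-15\right) = 77 + \left(210 - 90 i\right) = 287 - 90 i$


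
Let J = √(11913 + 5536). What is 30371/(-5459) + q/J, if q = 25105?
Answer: -30371/5459 + 25105*√17449/17449 ≈ 184.49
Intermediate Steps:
J = √17449 ≈ 132.09
30371/(-5459) + q/J = 30371/(-5459) + 25105/(√17449) = 30371*(-1/5459) + 25105*(√17449/17449) = -30371/5459 + 25105*√17449/17449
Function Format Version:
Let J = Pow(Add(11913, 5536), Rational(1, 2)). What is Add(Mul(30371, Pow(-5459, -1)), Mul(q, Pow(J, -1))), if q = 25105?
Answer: Add(Rational(-30371, 5459), Mul(Rational(25105, 17449), Pow(17449, Rational(1, 2)))) ≈ 184.49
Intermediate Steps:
J = Pow(17449, Rational(1, 2)) ≈ 132.09
Add(Mul(30371, Pow(-5459, -1)), Mul(q, Pow(J, -1))) = Add(Mul(30371, Pow(-5459, -1)), Mul(25105, Pow(Pow(17449, Rational(1, 2)), -1))) = Add(Mul(30371, Rational(-1, 5459)), Mul(25105, Mul(Rational(1, 17449), Pow(17449, Rational(1, 2))))) = Add(Rational(-30371, 5459), Mul(Rational(25105, 17449), Pow(17449, Rational(1, 2))))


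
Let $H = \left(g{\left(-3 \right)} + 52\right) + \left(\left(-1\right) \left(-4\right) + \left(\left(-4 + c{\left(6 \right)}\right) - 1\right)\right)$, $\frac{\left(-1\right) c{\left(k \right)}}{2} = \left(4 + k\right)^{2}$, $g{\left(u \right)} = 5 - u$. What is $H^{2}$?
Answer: $19881$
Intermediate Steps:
$c{\left(k \right)} = - 2 \left(4 + k\right)^{2}$
$H = -141$ ($H = \left(\left(5 - -3\right) + 52\right) - \left(1 + 2 \left(4 + 6\right)^{2}\right) = \left(\left(5 + 3\right) + 52\right) + \left(4 - \left(5 + 200\right)\right) = \left(8 + 52\right) + \left(4 - 205\right) = 60 + \left(4 - 205\right) = 60 - 201 = -141$)
$H^{2} = \left(-141\right)^{2} = 19881$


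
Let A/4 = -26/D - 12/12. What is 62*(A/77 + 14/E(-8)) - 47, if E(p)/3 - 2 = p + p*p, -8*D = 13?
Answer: 42205/6699 ≈ 6.3002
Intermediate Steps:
D = -13/8 (D = -1/8*13 = -13/8 ≈ -1.6250)
E(p) = 6 + 3*p + 3*p**2 (E(p) = 6 + 3*(p + p*p) = 6 + 3*(p + p**2) = 6 + (3*p + 3*p**2) = 6 + 3*p + 3*p**2)
A = 60 (A = 4*(-26/(-13/8) - 12/12) = 4*(-26*(-8/13) - 12*1/12) = 4*(16 - 1) = 4*15 = 60)
62*(A/77 + 14/E(-8)) - 47 = 62*(60/77 + 14/(6 + 3*(-8) + 3*(-8)**2)) - 47 = 62*(60*(1/77) + 14/(6 - 24 + 3*64)) - 47 = 62*(60/77 + 14/(6 - 24 + 192)) - 47 = 62*(60/77 + 14/174) - 47 = 62*(60/77 + 14*(1/174)) - 47 = 62*(60/77 + 7/87) - 47 = 62*(5759/6699) - 47 = 357058/6699 - 47 = 42205/6699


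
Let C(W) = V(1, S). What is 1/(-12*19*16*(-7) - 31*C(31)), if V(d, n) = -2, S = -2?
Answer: 1/25598 ≈ 3.9066e-5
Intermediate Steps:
C(W) = -2
1/(-12*19*16*(-7) - 31*C(31)) = 1/(-12*19*16*(-7) - 31*(-2)) = 1/(-3648*(-7) + 62) = 1/(-12*(-2128) + 62) = 1/(25536 + 62) = 1/25598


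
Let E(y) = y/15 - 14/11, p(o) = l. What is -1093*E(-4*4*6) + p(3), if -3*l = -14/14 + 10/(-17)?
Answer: 7841677/935 ≈ 8386.8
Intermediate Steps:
l = 9/17 (l = -(-14/14 + 10/(-17))/3 = -(-14*1/14 + 10*(-1/17))/3 = -(-1 - 10/17)/3 = -⅓*(-27/17) = 9/17 ≈ 0.52941)
p(o) = 9/17
E(y) = -14/11 + y/15 (E(y) = y*(1/15) - 14*1/11 = y/15 - 14/11 = -14/11 + y/15)
-1093*E(-4*4*6) + p(3) = -1093*(-14/11 + (-4*4*6)/15) + 9/17 = -1093*(-14/11 + (-16*6)/15) + 9/17 = -1093*(-14/11 + (1/15)*(-96)) + 9/17 = -1093*(-14/11 - 32/5) + 9/17 = -1093*(-422/55) + 9/17 = 461246/55 + 9/17 = 7841677/935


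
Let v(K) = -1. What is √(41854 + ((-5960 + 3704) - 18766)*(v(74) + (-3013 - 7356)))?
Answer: 3*√24226666 ≈ 14766.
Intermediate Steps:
√(41854 + ((-5960 + 3704) - 18766)*(v(74) + (-3013 - 7356))) = √(41854 + ((-5960 + 3704) - 18766)*(-1 + (-3013 - 7356))) = √(41854 + (-2256 - 18766)*(-1 - 10369)) = √(41854 - 21022*(-10370)) = √(41854 + 217998140) = √218039994 = 3*√24226666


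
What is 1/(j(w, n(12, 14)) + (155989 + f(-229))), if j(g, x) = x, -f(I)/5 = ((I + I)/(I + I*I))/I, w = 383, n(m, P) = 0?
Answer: 26106/4072248829 ≈ 6.4107e-6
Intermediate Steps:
f(I) = -10/(I + I²) (f(I) = -5*(I + I)/(I + I*I)/I = -5*(2*I)/(I + I²)/I = -5*2*I/(I + I²)/I = -10/(I + I²))
1/(j(w, n(12, 14)) + (155989 + f(-229))) = 1/(0 + (155989 - 10/(-229*(1 - 229)))) = 1/(0 + (155989 - 10*(-1/229)/(-228))) = 1/(0 + (155989 - 10*(-1/229)*(-1/228))) = 1/(0 + (155989 - 5/26106)) = 1/(0 + 4072248829/26106) = 1/(4072248829/26106) = 26106/4072248829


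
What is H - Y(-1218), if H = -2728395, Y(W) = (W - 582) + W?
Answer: -2725377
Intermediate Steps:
Y(W) = -582 + 2*W (Y(W) = (-582 + W) + W = -582 + 2*W)
H - Y(-1218) = -2728395 - (-582 + 2*(-1218)) = -2728395 - (-582 - 2436) = -2728395 - 1*(-3018) = -2728395 + 3018 = -2725377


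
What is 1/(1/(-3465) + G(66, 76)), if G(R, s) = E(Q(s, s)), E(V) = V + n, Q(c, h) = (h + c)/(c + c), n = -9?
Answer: -3465/27721 ≈ -0.12500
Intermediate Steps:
Q(c, h) = (c + h)/(2*c) (Q(c, h) = (c + h)/((2*c)) = (c + h)*(1/(2*c)) = (c + h)/(2*c))
E(V) = -9 + V (E(V) = V - 9 = -9 + V)
G(R, s) = -8 (G(R, s) = -9 + (s + s)/(2*s) = -9 + (2*s)/(2*s) = -9 + 1 = -8)
1/(1/(-3465) + G(66, 76)) = 1/(1/(-3465) - 8) = 1/(-1/3465 - 8) = 1/(-27721/3465) = -3465/27721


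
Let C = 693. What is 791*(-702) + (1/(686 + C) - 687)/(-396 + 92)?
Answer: -58195537885/104804 ≈ -5.5528e+5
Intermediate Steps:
791*(-702) + (1/(686 + C) - 687)/(-396 + 92) = 791*(-702) + (1/(686 + 693) - 687)/(-396 + 92) = -555282 + (1/1379 - 687)/(-304) = -555282 + (1/1379 - 687)*(-1/304) = -555282 - 947372/1379*(-1/304) = -555282 + 236843/104804 = -58195537885/104804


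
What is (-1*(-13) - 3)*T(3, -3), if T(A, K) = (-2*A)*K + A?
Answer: 210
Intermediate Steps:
T(A, K) = A - 2*A*K (T(A, K) = -2*A*K + A = A - 2*A*K)
(-1*(-13) - 3)*T(3, -3) = (-1*(-13) - 3)*(3*(1 - 2*(-3))) = (13 - 3)*(3*(1 + 6)) = 10*(3*7) = 10*21 = 210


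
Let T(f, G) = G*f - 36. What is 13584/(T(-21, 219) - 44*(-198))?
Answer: 4528/1359 ≈ 3.3319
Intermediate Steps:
T(f, G) = -36 + G*f
13584/(T(-21, 219) - 44*(-198)) = 13584/((-36 + 219*(-21)) - 44*(-198)) = 13584/((-36 - 4599) + 8712) = 13584/(-4635 + 8712) = 13584/4077 = 13584*(1/4077) = 4528/1359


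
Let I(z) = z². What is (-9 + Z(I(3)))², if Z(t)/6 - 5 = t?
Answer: 5625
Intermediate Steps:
Z(t) = 30 + 6*t
(-9 + Z(I(3)))² = (-9 + (30 + 6*3²))² = (-9 + (30 + 6*9))² = (-9 + (30 + 54))² = (-9 + 84)² = 75² = 5625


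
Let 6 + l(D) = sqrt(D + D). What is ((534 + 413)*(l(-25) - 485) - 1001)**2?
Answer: 217090656034 - 4412811660*I*sqrt(2) ≈ 2.1709e+11 - 6.2407e+9*I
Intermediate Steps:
l(D) = -6 + sqrt(2)*sqrt(D) (l(D) = -6 + sqrt(D + D) = -6 + sqrt(2*D) = -6 + sqrt(2)*sqrt(D))
((534 + 413)*(l(-25) - 485) - 1001)**2 = ((534 + 413)*((-6 + sqrt(2)*sqrt(-25)) - 485) - 1001)**2 = (947*((-6 + sqrt(2)*(5*I)) - 485) - 1001)**2 = (947*((-6 + 5*I*sqrt(2)) - 485) - 1001)**2 = (947*(-491 + 5*I*sqrt(2)) - 1001)**2 = ((-464977 + 4735*I*sqrt(2)) - 1001)**2 = (-465978 + 4735*I*sqrt(2))**2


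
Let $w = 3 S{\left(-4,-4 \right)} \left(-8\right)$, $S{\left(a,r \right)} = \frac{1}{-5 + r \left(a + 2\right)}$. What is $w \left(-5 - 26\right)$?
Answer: $248$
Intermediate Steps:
$S{\left(a,r \right)} = \frac{1}{-5 + r \left(2 + a\right)}$
$w = -8$ ($w = \frac{3}{-5 + 2 \left(-4\right) - -16} \left(-8\right) = \frac{3}{-5 - 8 + 16} \left(-8\right) = \frac{3}{3} \left(-8\right) = 3 \cdot \frac{1}{3} \left(-8\right) = 1 \left(-8\right) = -8$)
$w \left(-5 - 26\right) = - 8 \left(-5 - 26\right) = \left(-8\right) \left(-31\right) = 248$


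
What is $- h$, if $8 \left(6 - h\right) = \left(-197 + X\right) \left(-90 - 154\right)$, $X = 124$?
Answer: $\frac{4441}{2} \approx 2220.5$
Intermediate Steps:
$h = - \frac{4441}{2}$ ($h = 6 - \frac{\left(-197 + 124\right) \left(-90 - 154\right)}{8} = 6 - \frac{\left(-73\right) \left(-244\right)}{8} = 6 - \frac{4453}{2} = - \frac{4441}{2} \approx -2220.5$)
$- h = \left(-1\right) \left(- \frac{4441}{2}\right) = \frac{4441}{2}$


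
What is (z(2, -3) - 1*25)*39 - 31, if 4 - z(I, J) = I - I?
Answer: -850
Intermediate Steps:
z(I, J) = 4 (z(I, J) = 4 - (I - I) = 4 - 1*0 = 4 + 0 = 4)
(z(2, -3) - 1*25)*39 - 31 = (4 - 1*25)*39 - 31 = (4 - 25)*39 - 31 = -21*39 - 31 = -819 - 31 = -850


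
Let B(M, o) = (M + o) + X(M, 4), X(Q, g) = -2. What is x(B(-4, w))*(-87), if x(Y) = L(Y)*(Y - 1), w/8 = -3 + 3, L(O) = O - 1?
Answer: -4263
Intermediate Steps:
L(O) = -1 + O
w = 0 (w = 8*(-3 + 3) = 8*0 = 0)
B(M, o) = -2 + M + o (B(M, o) = (M + o) - 2 = -2 + M + o)
x(Y) = (-1 + Y)² (x(Y) = (-1 + Y)*(Y - 1) = (-1 + Y)*(-1 + Y) = (-1 + Y)²)
x(B(-4, w))*(-87) = (-1 + (-2 - 4 + 0))²*(-87) = (-1 - 6)²*(-87) = (-7)²*(-87) = 49*(-87) = -4263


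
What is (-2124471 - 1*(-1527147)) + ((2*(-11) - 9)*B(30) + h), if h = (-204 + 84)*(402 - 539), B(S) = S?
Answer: -581814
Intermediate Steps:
h = 16440 (h = -120*(-137) = 16440)
(-2124471 - 1*(-1527147)) + ((2*(-11) - 9)*B(30) + h) = (-2124471 - 1*(-1527147)) + ((2*(-11) - 9)*30 + 16440) = (-2124471 + 1527147) + ((-22 - 9)*30 + 16440) = -597324 + (-31*30 + 16440) = -597324 + (-930 + 16440) = -597324 + 15510 = -581814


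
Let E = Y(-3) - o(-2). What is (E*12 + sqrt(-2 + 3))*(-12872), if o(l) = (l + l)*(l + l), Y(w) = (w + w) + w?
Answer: 3848728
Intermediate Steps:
Y(w) = 3*w (Y(w) = 2*w + w = 3*w)
o(l) = 4*l**2 (o(l) = (2*l)*(2*l) = 4*l**2)
E = -25 (E = 3*(-3) - 4*(-2)**2 = -9 - 4*4 = -9 - 1*16 = -9 - 16 = -25)
(E*12 + sqrt(-2 + 3))*(-12872) = (-25*12 + sqrt(-2 + 3))*(-12872) = (-300 + sqrt(1))*(-12872) = (-300 + 1)*(-12872) = -299*(-12872) = 3848728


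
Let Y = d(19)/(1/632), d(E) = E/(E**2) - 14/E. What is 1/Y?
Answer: -19/8216 ≈ -0.0023126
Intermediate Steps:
d(E) = -13/E (d(E) = E/E**2 - 14/E = 1/E - 14/E = -13/E)
Y = -8216/19 (Y = (-13/19)/(1/632) = (-13*1/19)/(1/632) = -13/19*632 = -8216/19 ≈ -432.42)
1/Y = 1/(-8216/19) = -19/8216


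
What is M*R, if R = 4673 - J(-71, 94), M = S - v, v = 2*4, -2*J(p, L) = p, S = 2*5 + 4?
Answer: 27825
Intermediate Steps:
S = 14 (S = 10 + 4 = 14)
J(p, L) = -p/2
v = 8
M = 6 (M = 14 - 1*8 = 14 - 8 = 6)
R = 9275/2 (R = 4673 - (-1)*(-71)/2 = 4673 - 1*71/2 = 4673 - 71/2 = 9275/2 ≈ 4637.5)
M*R = 6*(9275/2) = 27825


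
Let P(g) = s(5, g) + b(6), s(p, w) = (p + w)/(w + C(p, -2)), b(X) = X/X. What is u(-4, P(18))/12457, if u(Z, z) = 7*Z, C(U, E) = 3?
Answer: -28/12457 ≈ -0.0022477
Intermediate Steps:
b(X) = 1
s(p, w) = (p + w)/(3 + w) (s(p, w) = (p + w)/(w + 3) = (p + w)/(3 + w))
P(g) = 1 + (5 + g)/(3 + g) (P(g) = (5 + g)/(3 + g) + 1 = 1 + (5 + g)/(3 + g))
u(-4, P(18))/12457 = (7*(-4))/12457 = -28*1/12457 = -28/12457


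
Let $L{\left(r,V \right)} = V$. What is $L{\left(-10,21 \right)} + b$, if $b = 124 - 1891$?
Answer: $-1746$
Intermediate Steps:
$b = -1767$
$L{\left(-10,21 \right)} + b = 21 - 1767 = -1746$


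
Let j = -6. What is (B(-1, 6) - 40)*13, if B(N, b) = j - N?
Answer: -585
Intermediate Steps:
B(N, b) = -6 - N
(B(-1, 6) - 40)*13 = ((-6 - 1*(-1)) - 40)*13 = ((-6 + 1) - 40)*13 = (-5 - 40)*13 = -45*13 = -585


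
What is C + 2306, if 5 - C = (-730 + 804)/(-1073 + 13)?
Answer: 1224867/530 ≈ 2311.1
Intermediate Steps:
C = 2687/530 (C = 5 - (-730 + 804)/(-1073 + 13) = 5 - 74/(-1060) = 5 - 74*(-1)/1060 = 5 - 1*(-37/530) = 5 + 37/530 = 2687/530 ≈ 5.0698)
C + 2306 = 2687/530 + 2306 = 1224867/530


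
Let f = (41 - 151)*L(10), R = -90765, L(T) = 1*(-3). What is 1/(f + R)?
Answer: -1/90435 ≈ -1.1058e-5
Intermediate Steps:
L(T) = -3
f = 330 (f = (41 - 151)*(-3) = -110*(-3) = 330)
1/(f + R) = 1/(330 - 90765) = 1/(-90435) = -1/90435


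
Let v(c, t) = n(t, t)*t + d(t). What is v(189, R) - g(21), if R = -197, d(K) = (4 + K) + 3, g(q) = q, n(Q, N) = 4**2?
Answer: -3363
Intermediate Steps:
n(Q, N) = 16
d(K) = 7 + K
v(c, t) = 7 + 17*t (v(c, t) = 16*t + (7 + t) = 7 + 17*t)
v(189, R) - g(21) = (7 + 17*(-197)) - 1*21 = (7 - 3349) - 21 = -3342 - 21 = -3363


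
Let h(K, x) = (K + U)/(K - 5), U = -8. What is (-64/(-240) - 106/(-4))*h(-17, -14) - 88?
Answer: -691/12 ≈ -57.583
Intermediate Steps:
h(K, x) = (-8 + K)/(-5 + K) (h(K, x) = (K - 8)/(K - 5) = (-8 + K)/(-5 + K))
(-64/(-240) - 106/(-4))*h(-17, -14) - 88 = (-64/(-240) - 106/(-4))*((-8 - 17)/(-5 - 17)) - 88 = (-64*(-1/240) - 106*(-1/4))*(-25/(-22)) - 88 = (4/15 + 53/2)*(-1/22*(-25)) - 88 = (803/30)*(25/22) - 88 = 365/12 - 88 = -691/12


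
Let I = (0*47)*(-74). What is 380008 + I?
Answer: 380008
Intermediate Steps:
I = 0 (I = 0*(-74) = 0)
380008 + I = 380008 + 0 = 380008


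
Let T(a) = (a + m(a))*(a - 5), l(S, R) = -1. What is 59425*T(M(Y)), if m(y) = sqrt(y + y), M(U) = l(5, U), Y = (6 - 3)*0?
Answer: 356550 - 356550*I*sqrt(2) ≈ 3.5655e+5 - 5.0424e+5*I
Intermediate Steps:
Y = 0 (Y = 3*0 = 0)
M(U) = -1
m(y) = sqrt(2)*sqrt(y) (m(y) = sqrt(2*y) = sqrt(2)*sqrt(y))
T(a) = (-5 + a)*(a + sqrt(2)*sqrt(a)) (T(a) = (a + sqrt(2)*sqrt(a))*(a - 5) = (a + sqrt(2)*sqrt(a))*(-5 + a) = (-5 + a)*(a + sqrt(2)*sqrt(a)))
59425*T(M(Y)) = 59425*((-1)**2 - 5*(-1) + sqrt(2)*(-1)**(3/2) - 5*sqrt(2)*sqrt(-1)) = 59425*(1 + 5 + sqrt(2)*(-I) - 5*sqrt(2)*I) = 59425*(1 + 5 - I*sqrt(2) - 5*I*sqrt(2)) = 59425*(6 - 6*I*sqrt(2)) = 356550 - 356550*I*sqrt(2)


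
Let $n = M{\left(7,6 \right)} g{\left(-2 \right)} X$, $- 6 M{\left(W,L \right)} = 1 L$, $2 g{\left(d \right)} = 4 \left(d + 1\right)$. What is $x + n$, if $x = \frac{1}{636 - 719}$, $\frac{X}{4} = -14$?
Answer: $- \frac{9297}{83} \approx -112.01$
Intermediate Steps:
$g{\left(d \right)} = 2 + 2 d$ ($g{\left(d \right)} = \frac{4 \left(d + 1\right)}{2} = \frac{4 \left(1 + d\right)}{2} = \frac{4 + 4 d}{2} = 2 + 2 d$)
$M{\left(W,L \right)} = - \frac{L}{6}$ ($M{\left(W,L \right)} = - \frac{1 L}{6} = - \frac{L}{6}$)
$X = -56$ ($X = 4 \left(-14\right) = -56$)
$x = - \frac{1}{83}$ ($x = \frac{1}{-83} = - \frac{1}{83} \approx -0.012048$)
$n = -112$ ($n = \left(- \frac{1}{6}\right) 6 \left(2 + 2 \left(-2\right)\right) \left(-56\right) = - (2 - 4) \left(-56\right) = \left(-1\right) \left(-2\right) \left(-56\right) = 2 \left(-56\right) = -112$)
$x + n = - \frac{1}{83} - 112 = - \frac{9297}{83}$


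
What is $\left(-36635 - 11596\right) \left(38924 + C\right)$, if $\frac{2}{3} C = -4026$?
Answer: $-1586076435$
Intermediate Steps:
$C = -6039$ ($C = \frac{3}{2} \left(-4026\right) = -6039$)
$\left(-36635 - 11596\right) \left(38924 + C\right) = \left(-36635 - 11596\right) \left(38924 - 6039\right) = \left(-48231\right) 32885 = -1586076435$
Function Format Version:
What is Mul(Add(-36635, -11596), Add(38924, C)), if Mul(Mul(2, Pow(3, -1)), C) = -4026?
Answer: -1586076435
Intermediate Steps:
C = -6039 (C = Mul(Rational(3, 2), -4026) = -6039)
Mul(Add(-36635, -11596), Add(38924, C)) = Mul(Add(-36635, -11596), Add(38924, -6039)) = Mul(-48231, 32885) = -1586076435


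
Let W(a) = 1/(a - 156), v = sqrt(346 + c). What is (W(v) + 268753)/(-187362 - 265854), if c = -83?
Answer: -6469690813/10910268768 + sqrt(263)/10910268768 ≈ -0.59299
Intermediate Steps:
v = sqrt(263) (v = sqrt(346 - 83) = sqrt(263) ≈ 16.217)
W(a) = 1/(-156 + a)
(W(v) + 268753)/(-187362 - 265854) = (1/(-156 + sqrt(263)) + 268753)/(-187362 - 265854) = (268753 + 1/(-156 + sqrt(263)))/(-453216) = (268753 + 1/(-156 + sqrt(263)))*(-1/453216) = -268753/453216 - 1/(453216*(-156 + sqrt(263)))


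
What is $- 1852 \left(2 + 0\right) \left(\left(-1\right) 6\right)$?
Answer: $22224$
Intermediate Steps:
$- 1852 \left(2 + 0\right) \left(\left(-1\right) 6\right) = - 1852 \cdot 2 \left(-6\right) = \left(-1852\right) \left(-12\right) = 22224$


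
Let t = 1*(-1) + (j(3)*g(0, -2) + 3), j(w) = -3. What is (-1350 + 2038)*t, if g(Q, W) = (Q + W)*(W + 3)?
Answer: 5504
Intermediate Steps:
g(Q, W) = (3 + W)*(Q + W) (g(Q, W) = (Q + W)*(3 + W) = (3 + W)*(Q + W))
t = 8 (t = 1*(-1) + (-3*((-2)**2 + 3*0 + 3*(-2) + 0*(-2)) + 3) = -1 + (-3*(4 + 0 - 6 + 0) + 3) = -1 + (-3*(-2) + 3) = -1 + (6 + 3) = -1 + 9 = 8)
(-1350 + 2038)*t = (-1350 + 2038)*8 = 688*8 = 5504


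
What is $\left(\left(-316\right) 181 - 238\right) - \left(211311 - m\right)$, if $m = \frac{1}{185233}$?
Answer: $- \frac{49780442584}{185233} \approx -2.6875 \cdot 10^{5}$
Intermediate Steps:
$m = \frac{1}{185233} \approx 5.3986 \cdot 10^{-6}$
$\left(\left(-316\right) 181 - 238\right) - \left(211311 - m\right) = \left(\left(-316\right) 181 - 238\right) - \left(211311 - \frac{1}{185233}\right) = \left(-57196 - 238\right) - \left(211311 - \frac{1}{185233}\right) = -57434 - \frac{39141770462}{185233} = - \frac{49780442584}{185233}$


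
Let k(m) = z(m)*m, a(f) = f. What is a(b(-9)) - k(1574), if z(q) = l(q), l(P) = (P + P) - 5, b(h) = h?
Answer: -4947091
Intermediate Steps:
l(P) = -5 + 2*P (l(P) = 2*P - 5 = -5 + 2*P)
z(q) = -5 + 2*q
k(m) = m*(-5 + 2*m) (k(m) = (-5 + 2*m)*m = m*(-5 + 2*m))
a(b(-9)) - k(1574) = -9 - 1574*(-5 + 2*1574) = -9 - 1574*(-5 + 3148) = -9 - 1574*3143 = -9 - 1*4947082 = -9 - 4947082 = -4947091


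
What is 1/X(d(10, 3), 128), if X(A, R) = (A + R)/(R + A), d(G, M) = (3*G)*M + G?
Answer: 1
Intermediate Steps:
d(G, M) = G + 3*G*M (d(G, M) = 3*G*M + G = G + 3*G*M)
X(A, R) = 1 (X(A, R) = (A + R)/(A + R) = 1)
1/X(d(10, 3), 128) = 1/1 = 1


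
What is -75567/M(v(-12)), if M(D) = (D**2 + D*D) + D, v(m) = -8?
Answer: -25189/40 ≈ -629.72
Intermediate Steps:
M(D) = D + 2*D**2 (M(D) = (D**2 + D**2) + D = 2*D**2 + D = D + 2*D**2)
-75567/M(v(-12)) = -75567*(-1/(8*(1 + 2*(-8)))) = -75567*(-1/(8*(1 - 16))) = -75567/((-8*(-15))) = -75567/120 = -75567*1/120 = -25189/40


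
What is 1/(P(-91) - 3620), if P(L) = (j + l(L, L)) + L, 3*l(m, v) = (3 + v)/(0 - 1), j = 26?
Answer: -3/10967 ≈ -0.00027355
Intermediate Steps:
l(m, v) = -1 - v/3 (l(m, v) = ((3 + v)/(0 - 1))/3 = ((3 + v)/(-1))/3 = ((3 + v)*(-1))/3 = (-3 - v)/3 = -1 - v/3)
P(L) = 25 + 2*L/3 (P(L) = (26 + (-1 - L/3)) + L = (25 - L/3) + L = 25 + 2*L/3)
1/(P(-91) - 3620) = 1/((25 + (⅔)*(-91)) - 3620) = 1/((25 - 182/3) - 3620) = 1/(-107/3 - 3620) = 1/(-10967/3) = -3/10967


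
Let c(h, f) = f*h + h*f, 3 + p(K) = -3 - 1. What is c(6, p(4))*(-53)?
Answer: 4452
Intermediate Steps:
p(K) = -7 (p(K) = -3 + (-3 - 1) = -3 - 4 = -7)
c(h, f) = 2*f*h (c(h, f) = f*h + f*h = 2*f*h)
c(6, p(4))*(-53) = (2*(-7)*6)*(-53) = -84*(-53) = 4452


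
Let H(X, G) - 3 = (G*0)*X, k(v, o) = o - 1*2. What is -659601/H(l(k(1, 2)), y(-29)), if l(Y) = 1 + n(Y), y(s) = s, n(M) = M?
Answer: -219867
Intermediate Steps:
k(v, o) = -2 + o (k(v, o) = o - 2 = -2 + o)
l(Y) = 1 + Y
H(X, G) = 3 (H(X, G) = 3 + (G*0)*X = 3 + 0*X = 3 + 0 = 3)
-659601/H(l(k(1, 2)), y(-29)) = -659601/3 = -659601*⅓ = -219867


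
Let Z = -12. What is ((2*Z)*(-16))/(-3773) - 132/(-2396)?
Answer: -105507/2260027 ≈ -0.046684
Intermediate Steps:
((2*Z)*(-16))/(-3773) - 132/(-2396) = ((2*(-12))*(-16))/(-3773) - 132/(-2396) = -24*(-16)*(-1/3773) - 132*(-1/2396) = 384*(-1/3773) + 33/599 = -384/3773 + 33/599 = -105507/2260027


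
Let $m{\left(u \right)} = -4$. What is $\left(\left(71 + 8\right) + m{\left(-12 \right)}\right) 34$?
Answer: $2550$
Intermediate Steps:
$\left(\left(71 + 8\right) + m{\left(-12 \right)}\right) 34 = \left(\left(71 + 8\right) - 4\right) 34 = \left(79 - 4\right) 34 = 75 \cdot 34 = 2550$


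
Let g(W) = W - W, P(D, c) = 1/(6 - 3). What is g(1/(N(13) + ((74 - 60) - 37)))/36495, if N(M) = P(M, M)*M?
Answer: 0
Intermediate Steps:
P(D, c) = ⅓ (P(D, c) = 1/3 = ⅓)
N(M) = M/3
g(W) = 0
g(1/(N(13) + ((74 - 60) - 37)))/36495 = 0/36495 = 0*(1/36495) = 0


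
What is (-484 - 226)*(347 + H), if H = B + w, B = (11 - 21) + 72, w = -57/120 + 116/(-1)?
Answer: -830771/4 ≈ -2.0769e+5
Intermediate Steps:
w = -4659/40 (w = -57*1/120 + 116*(-1) = -19/40 - 116 = -4659/40 ≈ -116.47)
B = 62 (B = -10 + 72 = 62)
H = -2179/40 (H = 62 - 4659/40 = -2179/40 ≈ -54.475)
(-484 - 226)*(347 + H) = (-484 - 226)*(347 - 2179/40) = -710*11701/40 = -830771/4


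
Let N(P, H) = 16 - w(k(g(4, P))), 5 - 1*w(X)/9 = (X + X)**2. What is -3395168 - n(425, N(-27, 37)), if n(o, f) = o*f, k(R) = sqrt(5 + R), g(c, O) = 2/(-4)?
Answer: -3451693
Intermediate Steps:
g(c, O) = -1/2 (g(c, O) = 2*(-1/4) = -1/2)
w(X) = 45 - 36*X**2 (w(X) = 45 - 9*(X + X)**2 = 45 - 9*4*X**2 = 45 - 36*X**2)
N(P, H) = 133 (N(P, H) = 16 - (45 - 36*(sqrt(5 - 1/2))**2) = 16 - (45 - 36*(sqrt(9/2))**2) = 16 - (45 - 36*(3*sqrt(2)/2)**2) = 16 - (45 - 36*9/2) = 16 - (45 - 162) = 16 - 1*(-117) = 16 + 117 = 133)
n(o, f) = f*o
-3395168 - n(425, N(-27, 37)) = -3395168 - 133*425 = -3395168 - 1*56525 = -3395168 - 56525 = -3451693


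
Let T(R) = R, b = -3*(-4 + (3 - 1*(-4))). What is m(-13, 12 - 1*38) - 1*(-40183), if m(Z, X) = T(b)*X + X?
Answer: 40391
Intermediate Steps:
b = -9 (b = -3*(-4 + (3 + 4)) = -3*(-4 + 7) = -3*3 = -9)
m(Z, X) = -8*X (m(Z, X) = -9*X + X = -8*X)
m(-13, 12 - 1*38) - 1*(-40183) = -8*(12 - 1*38) - 1*(-40183) = -8*(12 - 38) + 40183 = -8*(-26) + 40183 = 208 + 40183 = 40391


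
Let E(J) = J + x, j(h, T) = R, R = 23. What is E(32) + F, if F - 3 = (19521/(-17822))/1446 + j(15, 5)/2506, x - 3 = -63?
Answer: -22779025/911468 ≈ -24.992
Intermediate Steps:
x = -60 (x = 3 - 63 = -60)
j(h, T) = 23
F = 2742079/911468 (F = 3 + ((19521/(-17822))/1446 + 23/2506) = 3 + ((19521*(-1/17822))*(1/1446) + 23*(1/2506)) = 3 + (-19521/17822*1/1446 + 23/2506) = 3 + (-27/35644 + 23/2506) = 3 + 7675/911468 = 2742079/911468 ≈ 3.0084)
E(J) = -60 + J (E(J) = J - 60 = -60 + J)
E(32) + F = (-60 + 32) + 2742079/911468 = -28 + 2742079/911468 = -22779025/911468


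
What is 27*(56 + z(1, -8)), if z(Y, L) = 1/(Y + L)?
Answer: 10557/7 ≈ 1508.1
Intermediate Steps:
z(Y, L) = 1/(L + Y)
27*(56 + z(1, -8)) = 27*(56 + 1/(-8 + 1)) = 27*(56 + 1/(-7)) = 27*(56 - 1/7) = 27*(391/7) = 10557/7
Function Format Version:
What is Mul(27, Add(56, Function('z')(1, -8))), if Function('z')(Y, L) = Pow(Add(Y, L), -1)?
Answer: Rational(10557, 7) ≈ 1508.1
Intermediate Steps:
Function('z')(Y, L) = Pow(Add(L, Y), -1)
Mul(27, Add(56, Function('z')(1, -8))) = Mul(27, Add(56, Pow(Add(-8, 1), -1))) = Mul(27, Add(56, Pow(-7, -1))) = Mul(27, Add(56, Rational(-1, 7))) = Mul(27, Rational(391, 7)) = Rational(10557, 7)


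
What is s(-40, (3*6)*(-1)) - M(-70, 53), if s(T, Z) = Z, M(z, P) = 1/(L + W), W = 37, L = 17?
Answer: -973/54 ≈ -18.019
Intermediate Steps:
M(z, P) = 1/54 (M(z, P) = 1/(17 + 37) = 1/54)
s(-40, (3*6)*(-1)) - M(-70, 53) = (3*6)*(-1) - 1*1/54 = 18*(-1) - 1/54 = -18 - 1/54 = -973/54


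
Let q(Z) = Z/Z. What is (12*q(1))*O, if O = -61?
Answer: -732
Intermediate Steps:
q(Z) = 1
(12*q(1))*O = (12*1)*(-61) = 12*(-61) = -732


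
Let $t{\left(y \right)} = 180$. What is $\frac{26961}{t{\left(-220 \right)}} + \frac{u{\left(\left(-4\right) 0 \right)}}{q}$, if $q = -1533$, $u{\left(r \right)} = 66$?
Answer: $\frac{4591037}{30660} \approx 149.74$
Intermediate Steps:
$\frac{26961}{t{\left(-220 \right)}} + \frac{u{\left(\left(-4\right) 0 \right)}}{q} = \frac{26961}{180} + \frac{66}{-1533} = 26961 \cdot \frac{1}{180} + 66 \left(- \frac{1}{1533}\right) = \frac{8987}{60} - \frac{22}{511} = \frac{4591037}{30660}$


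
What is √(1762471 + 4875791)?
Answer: √6638262 ≈ 2576.5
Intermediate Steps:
√(1762471 + 4875791) = √6638262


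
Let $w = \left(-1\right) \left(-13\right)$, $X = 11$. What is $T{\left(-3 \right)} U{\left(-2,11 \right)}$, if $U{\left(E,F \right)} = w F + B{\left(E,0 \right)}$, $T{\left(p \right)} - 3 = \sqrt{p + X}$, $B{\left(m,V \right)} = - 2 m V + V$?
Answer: $429 + 286 \sqrt{2} \approx 833.46$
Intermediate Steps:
$B{\left(m,V \right)} = V - 2 V m$ ($B{\left(m,V \right)} = - 2 V m + V = V - 2 V m$)
$w = 13$
$T{\left(p \right)} = 3 + \sqrt{11 + p}$ ($T{\left(p \right)} = 3 + \sqrt{p + 11} = 3 + \sqrt{11 + p}$)
$U{\left(E,F \right)} = 13 F$ ($U{\left(E,F \right)} = 13 F + 0 \left(1 - 2 E\right) = 13 F + 0 = 13 F$)
$T{\left(-3 \right)} U{\left(-2,11 \right)} = \left(3 + \sqrt{11 - 3}\right) 13 \cdot 11 = \left(3 + \sqrt{8}\right) 143 = \left(3 + 2 \sqrt{2}\right) 143 = 429 + 286 \sqrt{2}$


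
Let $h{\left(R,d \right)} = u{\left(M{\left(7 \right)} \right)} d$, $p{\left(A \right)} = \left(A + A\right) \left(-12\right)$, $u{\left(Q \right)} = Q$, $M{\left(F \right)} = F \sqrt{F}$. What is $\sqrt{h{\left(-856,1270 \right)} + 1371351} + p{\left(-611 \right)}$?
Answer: $14664 + \sqrt{1371351 + 8890 \sqrt{7}} \approx 15845.0$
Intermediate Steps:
$M{\left(F \right)} = F^{\frac{3}{2}}$
$p{\left(A \right)} = - 24 A$ ($p{\left(A \right)} = 2 A \left(-12\right) = - 24 A$)
$h{\left(R,d \right)} = 7 d \sqrt{7}$ ($h{\left(R,d \right)} = 7^{\frac{3}{2}} d = 7 \sqrt{7} d = 7 d \sqrt{7}$)
$\sqrt{h{\left(-856,1270 \right)} + 1371351} + p{\left(-611 \right)} = \sqrt{7 \cdot 1270 \sqrt{7} + 1371351} - -14664 = \sqrt{8890 \sqrt{7} + 1371351} + 14664 = \sqrt{1371351 + 8890 \sqrt{7}} + 14664 = 14664 + \sqrt{1371351 + 8890 \sqrt{7}}$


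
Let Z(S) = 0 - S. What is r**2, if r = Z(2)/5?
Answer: 4/25 ≈ 0.16000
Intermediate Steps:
Z(S) = -S
r = -2/5 (r = -1*2/5 = -2*1/5 = -2/5 ≈ -0.40000)
r**2 = (-2/5)**2 = 4/25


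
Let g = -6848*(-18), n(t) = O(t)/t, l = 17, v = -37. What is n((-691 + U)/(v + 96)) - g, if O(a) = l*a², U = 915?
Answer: -7268768/59 ≈ -1.2320e+5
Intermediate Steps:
O(a) = 17*a²
n(t) = 17*t (n(t) = (17*t²)/t = 17*t)
g = 123264
n((-691 + U)/(v + 96)) - g = 17*((-691 + 915)/(-37 + 96)) - 1*123264 = 17*(224/59) - 123264 = 3808/59 - 123264 = -7268768/59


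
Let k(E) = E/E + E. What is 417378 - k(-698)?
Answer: 418075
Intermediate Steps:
k(E) = 1 + E
417378 - k(-698) = 417378 - (1 - 698) = 417378 - 1*(-697) = 417378 + 697 = 418075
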